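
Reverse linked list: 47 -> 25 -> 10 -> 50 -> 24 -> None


Step 1: curr=47, set curr.next=prev(None) | reversed so far: 47
Step 2: curr=25, set curr.next=prev(47) | reversed so far: 25 -> 47
Step 3: curr=10, set curr.next=prev(25) | reversed so far: 10 -> 25 -> 47
Step 4: curr=50, set curr.next=prev(10) | reversed so far: 50 -> 10 -> 25 -> 47
Step 5: curr=24, set curr.next=prev(50) | reversed so far: 24 -> 50 -> 10 -> 25 -> 47

24 -> 50 -> 10 -> 25 -> 47 -> None


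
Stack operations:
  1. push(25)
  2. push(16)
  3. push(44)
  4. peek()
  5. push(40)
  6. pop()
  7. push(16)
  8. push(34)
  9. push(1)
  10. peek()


push(25) -> [25]
push(16) -> [25, 16]
push(44) -> [25, 16, 44]
peek()->44
push(40) -> [25, 16, 44, 40]
pop()->40, [25, 16, 44]
push(16) -> [25, 16, 44, 16]
push(34) -> [25, 16, 44, 16, 34]
push(1) -> [25, 16, 44, 16, 34, 1]
peek()->1

Final stack: [25, 16, 44, 16, 34, 1]


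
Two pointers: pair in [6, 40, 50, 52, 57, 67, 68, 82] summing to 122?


lo=0(6)+hi=7(82)=88
lo=1(40)+hi=7(82)=122

Yes: 40+82=122


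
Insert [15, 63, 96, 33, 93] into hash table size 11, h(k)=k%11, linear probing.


Insert 15: h=4 -> slot 4
Insert 63: h=8 -> slot 8
Insert 96: h=8, 1 probes -> slot 9
Insert 33: h=0 -> slot 0
Insert 93: h=5 -> slot 5

Table: [33, None, None, None, 15, 93, None, None, 63, 96, None]


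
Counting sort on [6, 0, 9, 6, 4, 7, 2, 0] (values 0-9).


Input: [6, 0, 9, 6, 4, 7, 2, 0]
Counts: [2, 0, 1, 0, 1, 0, 2, 1, 0, 1]

Sorted: [0, 0, 2, 4, 6, 6, 7, 9]


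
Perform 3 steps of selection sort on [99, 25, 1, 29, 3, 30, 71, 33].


Initial: [99, 25, 1, 29, 3, 30, 71, 33]
Step 1: min=1 at 2
  Swap: [1, 25, 99, 29, 3, 30, 71, 33]
Step 2: min=3 at 4
  Swap: [1, 3, 99, 29, 25, 30, 71, 33]
Step 3: min=25 at 4
  Swap: [1, 3, 25, 29, 99, 30, 71, 33]

After 3 steps: [1, 3, 25, 29, 99, 30, 71, 33]


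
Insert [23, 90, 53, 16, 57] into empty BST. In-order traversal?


Insert 23: root
Insert 90: R from 23
Insert 53: R from 23 -> L from 90
Insert 16: L from 23
Insert 57: R from 23 -> L from 90 -> R from 53

In-order: [16, 23, 53, 57, 90]


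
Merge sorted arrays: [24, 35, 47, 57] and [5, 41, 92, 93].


Take 5 from B
Take 24 from A
Take 35 from A
Take 41 from B
Take 47 from A
Take 57 from A

Merged: [5, 24, 35, 41, 47, 57, 92, 93]


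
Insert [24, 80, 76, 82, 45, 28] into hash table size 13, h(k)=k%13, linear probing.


Insert 24: h=11 -> slot 11
Insert 80: h=2 -> slot 2
Insert 76: h=11, 1 probes -> slot 12
Insert 82: h=4 -> slot 4
Insert 45: h=6 -> slot 6
Insert 28: h=2, 1 probes -> slot 3

Table: [None, None, 80, 28, 82, None, 45, None, None, None, None, 24, 76]


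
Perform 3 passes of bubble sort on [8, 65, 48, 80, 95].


Initial: [8, 65, 48, 80, 95]
Pass 1: [8, 48, 65, 80, 95] (1 swaps)
Pass 2: [8, 48, 65, 80, 95] (0 swaps)
Pass 3: [8, 48, 65, 80, 95] (0 swaps)

After 3 passes: [8, 48, 65, 80, 95]


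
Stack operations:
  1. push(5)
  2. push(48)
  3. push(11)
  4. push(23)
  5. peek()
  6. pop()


push(5) -> [5]
push(48) -> [5, 48]
push(11) -> [5, 48, 11]
push(23) -> [5, 48, 11, 23]
peek()->23
pop()->23, [5, 48, 11]

Final stack: [5, 48, 11]


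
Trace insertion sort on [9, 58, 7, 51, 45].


Initial: [9, 58, 7, 51, 45]
Insert 58: [9, 58, 7, 51, 45]
Insert 7: [7, 9, 58, 51, 45]
Insert 51: [7, 9, 51, 58, 45]
Insert 45: [7, 9, 45, 51, 58]

Sorted: [7, 9, 45, 51, 58]


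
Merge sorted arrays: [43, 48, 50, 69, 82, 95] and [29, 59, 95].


Take 29 from B
Take 43 from A
Take 48 from A
Take 50 from A
Take 59 from B
Take 69 from A
Take 82 from A
Take 95 from A

Merged: [29, 43, 48, 50, 59, 69, 82, 95, 95]


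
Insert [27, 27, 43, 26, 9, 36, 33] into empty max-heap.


Insert 27: [27]
Insert 27: [27, 27]
Insert 43: [43, 27, 27]
Insert 26: [43, 27, 27, 26]
Insert 9: [43, 27, 27, 26, 9]
Insert 36: [43, 27, 36, 26, 9, 27]
Insert 33: [43, 27, 36, 26, 9, 27, 33]

Final heap: [43, 27, 36, 26, 9, 27, 33]


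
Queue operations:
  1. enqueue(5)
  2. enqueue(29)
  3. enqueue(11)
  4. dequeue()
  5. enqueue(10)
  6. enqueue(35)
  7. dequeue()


enqueue(5) -> [5]
enqueue(29) -> [5, 29]
enqueue(11) -> [5, 29, 11]
dequeue()->5, [29, 11]
enqueue(10) -> [29, 11, 10]
enqueue(35) -> [29, 11, 10, 35]
dequeue()->29, [11, 10, 35]

Final queue: [11, 10, 35]


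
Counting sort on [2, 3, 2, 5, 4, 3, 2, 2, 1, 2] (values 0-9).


Input: [2, 3, 2, 5, 4, 3, 2, 2, 1, 2]
Counts: [0, 1, 5, 2, 1, 1, 0, 0, 0, 0]

Sorted: [1, 2, 2, 2, 2, 2, 3, 3, 4, 5]


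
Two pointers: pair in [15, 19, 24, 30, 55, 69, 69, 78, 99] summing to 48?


lo=0(15)+hi=8(99)=114
lo=0(15)+hi=7(78)=93
lo=0(15)+hi=6(69)=84
lo=0(15)+hi=5(69)=84
lo=0(15)+hi=4(55)=70
lo=0(15)+hi=3(30)=45
lo=1(19)+hi=3(30)=49
lo=1(19)+hi=2(24)=43

No pair found


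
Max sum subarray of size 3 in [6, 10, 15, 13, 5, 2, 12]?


[0:3]: 31
[1:4]: 38
[2:5]: 33
[3:6]: 20
[4:7]: 19

Max: 38 at [1:4]


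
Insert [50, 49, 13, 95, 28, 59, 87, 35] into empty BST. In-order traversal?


Insert 50: root
Insert 49: L from 50
Insert 13: L from 50 -> L from 49
Insert 95: R from 50
Insert 28: L from 50 -> L from 49 -> R from 13
Insert 59: R from 50 -> L from 95
Insert 87: R from 50 -> L from 95 -> R from 59
Insert 35: L from 50 -> L from 49 -> R from 13 -> R from 28

In-order: [13, 28, 35, 49, 50, 59, 87, 95]


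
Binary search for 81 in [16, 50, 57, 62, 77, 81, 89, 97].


Step 1: lo=0, hi=7, mid=3, val=62
Step 2: lo=4, hi=7, mid=5, val=81

Found at index 5


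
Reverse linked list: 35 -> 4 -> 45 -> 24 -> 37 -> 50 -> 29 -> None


Step 1: curr=35, set curr.next=prev(None) | reversed so far: 35
Step 2: curr=4, set curr.next=prev(35) | reversed so far: 4 -> 35
Step 3: curr=45, set curr.next=prev(4) | reversed so far: 45 -> 4 -> 35
Step 4: curr=24, set curr.next=prev(45) | reversed so far: 24 -> 45 -> 4 -> 35
Step 5: curr=37, set curr.next=prev(24) | reversed so far: 37 -> 24 -> 45 -> 4 -> 35
Step 6: curr=50, set curr.next=prev(37) | reversed so far: 50 -> 37 -> 24 -> 45 -> 4 -> 35
Step 7: curr=29, set curr.next=prev(50) | reversed so far: 29 -> 50 -> 37 -> 24 -> 45 -> 4 -> 35

29 -> 50 -> 37 -> 24 -> 45 -> 4 -> 35 -> None


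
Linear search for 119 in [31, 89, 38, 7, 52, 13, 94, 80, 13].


i=0: 31!=119
i=1: 89!=119
i=2: 38!=119
i=3: 7!=119
i=4: 52!=119
i=5: 13!=119
i=6: 94!=119
i=7: 80!=119
i=8: 13!=119

Not found, 9 comps


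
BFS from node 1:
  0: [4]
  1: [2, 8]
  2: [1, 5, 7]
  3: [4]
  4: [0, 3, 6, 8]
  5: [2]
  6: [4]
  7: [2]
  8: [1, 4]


Visit 1, enqueue [2, 8]
Visit 2, enqueue [5, 7]
Visit 8, enqueue [4]
Visit 5, enqueue []
Visit 7, enqueue []
Visit 4, enqueue [0, 3, 6]
Visit 0, enqueue []
Visit 3, enqueue []
Visit 6, enqueue []

BFS order: [1, 2, 8, 5, 7, 4, 0, 3, 6]


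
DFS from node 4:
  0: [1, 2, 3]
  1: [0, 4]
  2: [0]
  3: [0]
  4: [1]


Visit 4, push [1]
Visit 1, push [0]
Visit 0, push [3, 2]
Visit 2, push []
Visit 3, push []

DFS order: [4, 1, 0, 2, 3]


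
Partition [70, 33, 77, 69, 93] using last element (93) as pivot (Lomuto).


Pivot: 93
  70 <= 93: advance i (no swap)
  33 <= 93: advance i (no swap)
  77 <= 93: advance i (no swap)
  69 <= 93: advance i (no swap)
Place pivot at 4: [70, 33, 77, 69, 93]

Partitioned: [70, 33, 77, 69, 93]


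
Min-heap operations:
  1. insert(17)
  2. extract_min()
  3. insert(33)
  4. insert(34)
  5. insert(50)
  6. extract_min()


insert(17) -> [17]
extract_min()->17, []
insert(33) -> [33]
insert(34) -> [33, 34]
insert(50) -> [33, 34, 50]
extract_min()->33, [34, 50]

Final heap: [34, 50]


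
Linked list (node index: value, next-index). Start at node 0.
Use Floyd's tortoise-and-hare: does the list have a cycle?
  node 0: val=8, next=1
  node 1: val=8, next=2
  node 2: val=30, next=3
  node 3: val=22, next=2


Floyd's tortoise (slow, +1) and hare (fast, +2):
  init: slow=0, fast=0
  step 1: slow=1, fast=2
  step 2: slow=2, fast=2
  slow == fast at node 2: cycle detected

Cycle: yes


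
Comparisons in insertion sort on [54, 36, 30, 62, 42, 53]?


Algorithm: insertion sort
Input: [54, 36, 30, 62, 42, 53]
Sorted: [30, 36, 42, 53, 54, 62]

10


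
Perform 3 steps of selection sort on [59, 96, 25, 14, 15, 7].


Initial: [59, 96, 25, 14, 15, 7]
Step 1: min=7 at 5
  Swap: [7, 96, 25, 14, 15, 59]
Step 2: min=14 at 3
  Swap: [7, 14, 25, 96, 15, 59]
Step 3: min=15 at 4
  Swap: [7, 14, 15, 96, 25, 59]

After 3 steps: [7, 14, 15, 96, 25, 59]


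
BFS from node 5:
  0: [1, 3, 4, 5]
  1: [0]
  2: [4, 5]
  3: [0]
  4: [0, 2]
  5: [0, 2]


Visit 5, enqueue [0, 2]
Visit 0, enqueue [1, 3, 4]
Visit 2, enqueue []
Visit 1, enqueue []
Visit 3, enqueue []
Visit 4, enqueue []

BFS order: [5, 0, 2, 1, 3, 4]


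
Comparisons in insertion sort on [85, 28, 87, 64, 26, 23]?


Algorithm: insertion sort
Input: [85, 28, 87, 64, 26, 23]
Sorted: [23, 26, 28, 64, 85, 87]

14


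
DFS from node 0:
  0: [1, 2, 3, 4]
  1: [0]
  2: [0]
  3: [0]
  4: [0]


Visit 0, push [4, 3, 2, 1]
Visit 1, push []
Visit 2, push []
Visit 3, push []
Visit 4, push []

DFS order: [0, 1, 2, 3, 4]


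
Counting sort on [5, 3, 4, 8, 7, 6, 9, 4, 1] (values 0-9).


Input: [5, 3, 4, 8, 7, 6, 9, 4, 1]
Counts: [0, 1, 0, 1, 2, 1, 1, 1, 1, 1]

Sorted: [1, 3, 4, 4, 5, 6, 7, 8, 9]


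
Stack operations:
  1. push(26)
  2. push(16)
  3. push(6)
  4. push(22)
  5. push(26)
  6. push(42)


push(26) -> [26]
push(16) -> [26, 16]
push(6) -> [26, 16, 6]
push(22) -> [26, 16, 6, 22]
push(26) -> [26, 16, 6, 22, 26]
push(42) -> [26, 16, 6, 22, 26, 42]

Final stack: [26, 16, 6, 22, 26, 42]


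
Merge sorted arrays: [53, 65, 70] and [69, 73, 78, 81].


Take 53 from A
Take 65 from A
Take 69 from B
Take 70 from A

Merged: [53, 65, 69, 70, 73, 78, 81]


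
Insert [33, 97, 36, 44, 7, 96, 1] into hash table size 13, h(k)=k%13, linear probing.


Insert 33: h=7 -> slot 7
Insert 97: h=6 -> slot 6
Insert 36: h=10 -> slot 10
Insert 44: h=5 -> slot 5
Insert 7: h=7, 1 probes -> slot 8
Insert 96: h=5, 4 probes -> slot 9
Insert 1: h=1 -> slot 1

Table: [None, 1, None, None, None, 44, 97, 33, 7, 96, 36, None, None]


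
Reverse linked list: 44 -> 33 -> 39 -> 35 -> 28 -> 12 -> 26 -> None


Step 1: curr=44, set curr.next=prev(None) | reversed so far: 44
Step 2: curr=33, set curr.next=prev(44) | reversed so far: 33 -> 44
Step 3: curr=39, set curr.next=prev(33) | reversed so far: 39 -> 33 -> 44
Step 4: curr=35, set curr.next=prev(39) | reversed so far: 35 -> 39 -> 33 -> 44
Step 5: curr=28, set curr.next=prev(35) | reversed so far: 28 -> 35 -> 39 -> 33 -> 44
Step 6: curr=12, set curr.next=prev(28) | reversed so far: 12 -> 28 -> 35 -> 39 -> 33 -> 44
Step 7: curr=26, set curr.next=prev(12) | reversed so far: 26 -> 12 -> 28 -> 35 -> 39 -> 33 -> 44

26 -> 12 -> 28 -> 35 -> 39 -> 33 -> 44 -> None


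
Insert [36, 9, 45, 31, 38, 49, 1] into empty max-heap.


Insert 36: [36]
Insert 9: [36, 9]
Insert 45: [45, 9, 36]
Insert 31: [45, 31, 36, 9]
Insert 38: [45, 38, 36, 9, 31]
Insert 49: [49, 38, 45, 9, 31, 36]
Insert 1: [49, 38, 45, 9, 31, 36, 1]

Final heap: [49, 38, 45, 9, 31, 36, 1]


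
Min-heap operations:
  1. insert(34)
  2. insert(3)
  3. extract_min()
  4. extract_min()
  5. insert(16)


insert(34) -> [34]
insert(3) -> [3, 34]
extract_min()->3, [34]
extract_min()->34, []
insert(16) -> [16]

Final heap: [16]


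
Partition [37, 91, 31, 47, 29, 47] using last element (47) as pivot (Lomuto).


Pivot: 47
  37 <= 47: advance i (no swap)
  31 <= 47: swap -> [37, 31, 91, 47, 29, 47]
  47 <= 47: swap -> [37, 31, 47, 91, 29, 47]
  29 <= 47: swap -> [37, 31, 47, 29, 91, 47]
Place pivot at 4: [37, 31, 47, 29, 47, 91]

Partitioned: [37, 31, 47, 29, 47, 91]


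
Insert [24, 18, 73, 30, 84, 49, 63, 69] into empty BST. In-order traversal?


Insert 24: root
Insert 18: L from 24
Insert 73: R from 24
Insert 30: R from 24 -> L from 73
Insert 84: R from 24 -> R from 73
Insert 49: R from 24 -> L from 73 -> R from 30
Insert 63: R from 24 -> L from 73 -> R from 30 -> R from 49
Insert 69: R from 24 -> L from 73 -> R from 30 -> R from 49 -> R from 63

In-order: [18, 24, 30, 49, 63, 69, 73, 84]


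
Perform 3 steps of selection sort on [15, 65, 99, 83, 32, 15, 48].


Initial: [15, 65, 99, 83, 32, 15, 48]
Step 1: min=15 at 0
  Swap: [15, 65, 99, 83, 32, 15, 48]
Step 2: min=15 at 5
  Swap: [15, 15, 99, 83, 32, 65, 48]
Step 3: min=32 at 4
  Swap: [15, 15, 32, 83, 99, 65, 48]

After 3 steps: [15, 15, 32, 83, 99, 65, 48]


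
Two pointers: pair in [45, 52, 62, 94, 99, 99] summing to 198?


lo=0(45)+hi=5(99)=144
lo=1(52)+hi=5(99)=151
lo=2(62)+hi=5(99)=161
lo=3(94)+hi=5(99)=193
lo=4(99)+hi=5(99)=198

Yes: 99+99=198


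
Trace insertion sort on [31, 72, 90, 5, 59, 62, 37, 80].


Initial: [31, 72, 90, 5, 59, 62, 37, 80]
Insert 72: [31, 72, 90, 5, 59, 62, 37, 80]
Insert 90: [31, 72, 90, 5, 59, 62, 37, 80]
Insert 5: [5, 31, 72, 90, 59, 62, 37, 80]
Insert 59: [5, 31, 59, 72, 90, 62, 37, 80]
Insert 62: [5, 31, 59, 62, 72, 90, 37, 80]
Insert 37: [5, 31, 37, 59, 62, 72, 90, 80]
Insert 80: [5, 31, 37, 59, 62, 72, 80, 90]

Sorted: [5, 31, 37, 59, 62, 72, 80, 90]


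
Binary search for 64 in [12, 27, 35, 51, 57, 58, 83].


Step 1: lo=0, hi=6, mid=3, val=51
Step 2: lo=4, hi=6, mid=5, val=58
Step 3: lo=6, hi=6, mid=6, val=83

Not found


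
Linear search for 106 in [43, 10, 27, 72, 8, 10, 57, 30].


i=0: 43!=106
i=1: 10!=106
i=2: 27!=106
i=3: 72!=106
i=4: 8!=106
i=5: 10!=106
i=6: 57!=106
i=7: 30!=106

Not found, 8 comps


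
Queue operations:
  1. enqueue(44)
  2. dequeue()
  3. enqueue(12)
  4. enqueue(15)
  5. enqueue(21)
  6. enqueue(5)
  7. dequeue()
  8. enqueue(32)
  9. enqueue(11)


enqueue(44) -> [44]
dequeue()->44, []
enqueue(12) -> [12]
enqueue(15) -> [12, 15]
enqueue(21) -> [12, 15, 21]
enqueue(5) -> [12, 15, 21, 5]
dequeue()->12, [15, 21, 5]
enqueue(32) -> [15, 21, 5, 32]
enqueue(11) -> [15, 21, 5, 32, 11]

Final queue: [15, 21, 5, 32, 11]


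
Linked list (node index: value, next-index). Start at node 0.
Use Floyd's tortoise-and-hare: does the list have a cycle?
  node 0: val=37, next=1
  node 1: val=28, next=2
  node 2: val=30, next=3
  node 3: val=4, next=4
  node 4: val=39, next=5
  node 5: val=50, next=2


Floyd's tortoise (slow, +1) and hare (fast, +2):
  init: slow=0, fast=0
  step 1: slow=1, fast=2
  step 2: slow=2, fast=4
  step 3: slow=3, fast=2
  step 4: slow=4, fast=4
  slow == fast at node 4: cycle detected

Cycle: yes


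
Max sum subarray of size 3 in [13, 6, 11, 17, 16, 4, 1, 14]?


[0:3]: 30
[1:4]: 34
[2:5]: 44
[3:6]: 37
[4:7]: 21
[5:8]: 19

Max: 44 at [2:5]


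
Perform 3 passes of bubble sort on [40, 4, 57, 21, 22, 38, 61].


Initial: [40, 4, 57, 21, 22, 38, 61]
Pass 1: [4, 40, 21, 22, 38, 57, 61] (4 swaps)
Pass 2: [4, 21, 22, 38, 40, 57, 61] (3 swaps)
Pass 3: [4, 21, 22, 38, 40, 57, 61] (0 swaps)

After 3 passes: [4, 21, 22, 38, 40, 57, 61]


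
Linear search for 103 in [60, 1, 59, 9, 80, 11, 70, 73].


i=0: 60!=103
i=1: 1!=103
i=2: 59!=103
i=3: 9!=103
i=4: 80!=103
i=5: 11!=103
i=6: 70!=103
i=7: 73!=103

Not found, 8 comps


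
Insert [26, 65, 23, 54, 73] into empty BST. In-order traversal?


Insert 26: root
Insert 65: R from 26
Insert 23: L from 26
Insert 54: R from 26 -> L from 65
Insert 73: R from 26 -> R from 65

In-order: [23, 26, 54, 65, 73]


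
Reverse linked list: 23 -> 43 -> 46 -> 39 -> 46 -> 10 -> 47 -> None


Step 1: curr=23, set curr.next=prev(None) | reversed so far: 23
Step 2: curr=43, set curr.next=prev(23) | reversed so far: 43 -> 23
Step 3: curr=46, set curr.next=prev(43) | reversed so far: 46 -> 43 -> 23
Step 4: curr=39, set curr.next=prev(46) | reversed so far: 39 -> 46 -> 43 -> 23
Step 5: curr=46, set curr.next=prev(39) | reversed so far: 46 -> 39 -> 46 -> 43 -> 23
Step 6: curr=10, set curr.next=prev(46) | reversed so far: 10 -> 46 -> 39 -> 46 -> 43 -> 23
Step 7: curr=47, set curr.next=prev(10) | reversed so far: 47 -> 10 -> 46 -> 39 -> 46 -> 43 -> 23

47 -> 10 -> 46 -> 39 -> 46 -> 43 -> 23 -> None


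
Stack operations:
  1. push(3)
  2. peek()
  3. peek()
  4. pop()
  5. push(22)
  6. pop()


push(3) -> [3]
peek()->3
peek()->3
pop()->3, []
push(22) -> [22]
pop()->22, []

Final stack: []


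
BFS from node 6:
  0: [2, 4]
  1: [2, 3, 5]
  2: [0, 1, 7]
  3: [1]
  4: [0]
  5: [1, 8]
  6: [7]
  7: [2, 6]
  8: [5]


Visit 6, enqueue [7]
Visit 7, enqueue [2]
Visit 2, enqueue [0, 1]
Visit 0, enqueue [4]
Visit 1, enqueue [3, 5]
Visit 4, enqueue []
Visit 3, enqueue []
Visit 5, enqueue [8]
Visit 8, enqueue []

BFS order: [6, 7, 2, 0, 1, 4, 3, 5, 8]


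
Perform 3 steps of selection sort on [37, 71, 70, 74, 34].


Initial: [37, 71, 70, 74, 34]
Step 1: min=34 at 4
  Swap: [34, 71, 70, 74, 37]
Step 2: min=37 at 4
  Swap: [34, 37, 70, 74, 71]
Step 3: min=70 at 2
  Swap: [34, 37, 70, 74, 71]

After 3 steps: [34, 37, 70, 74, 71]


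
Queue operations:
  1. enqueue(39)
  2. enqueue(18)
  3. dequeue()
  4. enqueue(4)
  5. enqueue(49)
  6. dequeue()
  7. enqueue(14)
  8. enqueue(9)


enqueue(39) -> [39]
enqueue(18) -> [39, 18]
dequeue()->39, [18]
enqueue(4) -> [18, 4]
enqueue(49) -> [18, 4, 49]
dequeue()->18, [4, 49]
enqueue(14) -> [4, 49, 14]
enqueue(9) -> [4, 49, 14, 9]

Final queue: [4, 49, 14, 9]


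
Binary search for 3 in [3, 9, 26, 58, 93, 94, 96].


Step 1: lo=0, hi=6, mid=3, val=58
Step 2: lo=0, hi=2, mid=1, val=9
Step 3: lo=0, hi=0, mid=0, val=3

Found at index 0


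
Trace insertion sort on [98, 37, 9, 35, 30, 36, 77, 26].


Initial: [98, 37, 9, 35, 30, 36, 77, 26]
Insert 37: [37, 98, 9, 35, 30, 36, 77, 26]
Insert 9: [9, 37, 98, 35, 30, 36, 77, 26]
Insert 35: [9, 35, 37, 98, 30, 36, 77, 26]
Insert 30: [9, 30, 35, 37, 98, 36, 77, 26]
Insert 36: [9, 30, 35, 36, 37, 98, 77, 26]
Insert 77: [9, 30, 35, 36, 37, 77, 98, 26]
Insert 26: [9, 26, 30, 35, 36, 37, 77, 98]

Sorted: [9, 26, 30, 35, 36, 37, 77, 98]


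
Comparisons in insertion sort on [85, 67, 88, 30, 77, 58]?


Algorithm: insertion sort
Input: [85, 67, 88, 30, 77, 58]
Sorted: [30, 58, 67, 77, 85, 88]

13


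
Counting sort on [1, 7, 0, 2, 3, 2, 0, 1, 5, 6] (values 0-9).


Input: [1, 7, 0, 2, 3, 2, 0, 1, 5, 6]
Counts: [2, 2, 2, 1, 0, 1, 1, 1, 0, 0]

Sorted: [0, 0, 1, 1, 2, 2, 3, 5, 6, 7]


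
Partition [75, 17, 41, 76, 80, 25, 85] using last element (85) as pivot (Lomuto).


Pivot: 85
  75 <= 85: advance i (no swap)
  17 <= 85: advance i (no swap)
  41 <= 85: advance i (no swap)
  76 <= 85: advance i (no swap)
  80 <= 85: advance i (no swap)
  25 <= 85: advance i (no swap)
Place pivot at 6: [75, 17, 41, 76, 80, 25, 85]

Partitioned: [75, 17, 41, 76, 80, 25, 85]


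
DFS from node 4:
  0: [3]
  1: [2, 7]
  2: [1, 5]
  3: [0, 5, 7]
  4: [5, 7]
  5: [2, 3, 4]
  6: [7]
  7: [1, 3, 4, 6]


Visit 4, push [7, 5]
Visit 5, push [3, 2]
Visit 2, push [1]
Visit 1, push [7]
Visit 7, push [6, 3]
Visit 3, push [0]
Visit 0, push []
Visit 6, push []

DFS order: [4, 5, 2, 1, 7, 3, 0, 6]


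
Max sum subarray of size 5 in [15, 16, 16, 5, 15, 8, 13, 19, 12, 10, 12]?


[0:5]: 67
[1:6]: 60
[2:7]: 57
[3:8]: 60
[4:9]: 67
[5:10]: 62
[6:11]: 66

Max: 67 at [0:5]


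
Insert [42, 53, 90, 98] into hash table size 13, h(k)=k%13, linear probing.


Insert 42: h=3 -> slot 3
Insert 53: h=1 -> slot 1
Insert 90: h=12 -> slot 12
Insert 98: h=7 -> slot 7

Table: [None, 53, None, 42, None, None, None, 98, None, None, None, None, 90]


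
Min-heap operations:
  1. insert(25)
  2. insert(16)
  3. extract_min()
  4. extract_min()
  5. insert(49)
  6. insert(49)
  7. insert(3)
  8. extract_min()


insert(25) -> [25]
insert(16) -> [16, 25]
extract_min()->16, [25]
extract_min()->25, []
insert(49) -> [49]
insert(49) -> [49, 49]
insert(3) -> [3, 49, 49]
extract_min()->3, [49, 49]

Final heap: [49, 49]


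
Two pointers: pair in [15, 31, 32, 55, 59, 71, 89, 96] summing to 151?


lo=0(15)+hi=7(96)=111
lo=1(31)+hi=7(96)=127
lo=2(32)+hi=7(96)=128
lo=3(55)+hi=7(96)=151

Yes: 55+96=151


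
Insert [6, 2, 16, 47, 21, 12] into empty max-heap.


Insert 6: [6]
Insert 2: [6, 2]
Insert 16: [16, 2, 6]
Insert 47: [47, 16, 6, 2]
Insert 21: [47, 21, 6, 2, 16]
Insert 12: [47, 21, 12, 2, 16, 6]

Final heap: [47, 21, 12, 2, 16, 6]


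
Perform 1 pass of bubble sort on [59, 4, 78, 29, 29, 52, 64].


Initial: [59, 4, 78, 29, 29, 52, 64]
Pass 1: [4, 59, 29, 29, 52, 64, 78] (5 swaps)

After 1 pass: [4, 59, 29, 29, 52, 64, 78]


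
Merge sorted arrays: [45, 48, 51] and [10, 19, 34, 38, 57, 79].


Take 10 from B
Take 19 from B
Take 34 from B
Take 38 from B
Take 45 from A
Take 48 from A
Take 51 from A

Merged: [10, 19, 34, 38, 45, 48, 51, 57, 79]


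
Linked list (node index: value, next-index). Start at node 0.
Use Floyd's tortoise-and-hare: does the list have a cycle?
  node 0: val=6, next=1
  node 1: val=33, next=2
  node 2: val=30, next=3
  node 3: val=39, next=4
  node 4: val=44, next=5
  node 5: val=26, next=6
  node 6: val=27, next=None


Floyd's tortoise (slow, +1) and hare (fast, +2):
  init: slow=0, fast=0
  step 1: slow=1, fast=2
  step 2: slow=2, fast=4
  step 3: slow=3, fast=6
  step 4: fast -> None, no cycle

Cycle: no


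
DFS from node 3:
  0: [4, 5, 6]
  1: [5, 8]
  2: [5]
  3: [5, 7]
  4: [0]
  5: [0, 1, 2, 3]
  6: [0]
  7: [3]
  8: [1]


Visit 3, push [7, 5]
Visit 5, push [2, 1, 0]
Visit 0, push [6, 4]
Visit 4, push []
Visit 6, push []
Visit 1, push [8]
Visit 8, push []
Visit 2, push []
Visit 7, push []

DFS order: [3, 5, 0, 4, 6, 1, 8, 2, 7]


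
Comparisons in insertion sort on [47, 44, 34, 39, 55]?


Algorithm: insertion sort
Input: [47, 44, 34, 39, 55]
Sorted: [34, 39, 44, 47, 55]

7


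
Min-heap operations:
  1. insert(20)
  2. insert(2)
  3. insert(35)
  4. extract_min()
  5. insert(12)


insert(20) -> [20]
insert(2) -> [2, 20]
insert(35) -> [2, 20, 35]
extract_min()->2, [20, 35]
insert(12) -> [12, 35, 20]

Final heap: [12, 35, 20]


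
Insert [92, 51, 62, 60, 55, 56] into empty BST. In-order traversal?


Insert 92: root
Insert 51: L from 92
Insert 62: L from 92 -> R from 51
Insert 60: L from 92 -> R from 51 -> L from 62
Insert 55: L from 92 -> R from 51 -> L from 62 -> L from 60
Insert 56: L from 92 -> R from 51 -> L from 62 -> L from 60 -> R from 55

In-order: [51, 55, 56, 60, 62, 92]


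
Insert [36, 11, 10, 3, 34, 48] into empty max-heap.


Insert 36: [36]
Insert 11: [36, 11]
Insert 10: [36, 11, 10]
Insert 3: [36, 11, 10, 3]
Insert 34: [36, 34, 10, 3, 11]
Insert 48: [48, 34, 36, 3, 11, 10]

Final heap: [48, 34, 36, 3, 11, 10]


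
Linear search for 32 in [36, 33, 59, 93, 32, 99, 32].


i=0: 36!=32
i=1: 33!=32
i=2: 59!=32
i=3: 93!=32
i=4: 32==32 found!

Found at 4, 5 comps


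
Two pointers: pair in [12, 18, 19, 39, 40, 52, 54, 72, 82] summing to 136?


lo=0(12)+hi=8(82)=94
lo=1(18)+hi=8(82)=100
lo=2(19)+hi=8(82)=101
lo=3(39)+hi=8(82)=121
lo=4(40)+hi=8(82)=122
lo=5(52)+hi=8(82)=134
lo=6(54)+hi=8(82)=136

Yes: 54+82=136


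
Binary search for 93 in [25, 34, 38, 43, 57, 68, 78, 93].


Step 1: lo=0, hi=7, mid=3, val=43
Step 2: lo=4, hi=7, mid=5, val=68
Step 3: lo=6, hi=7, mid=6, val=78
Step 4: lo=7, hi=7, mid=7, val=93

Found at index 7


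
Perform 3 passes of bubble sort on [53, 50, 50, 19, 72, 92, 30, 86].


Initial: [53, 50, 50, 19, 72, 92, 30, 86]
Pass 1: [50, 50, 19, 53, 72, 30, 86, 92] (5 swaps)
Pass 2: [50, 19, 50, 53, 30, 72, 86, 92] (2 swaps)
Pass 3: [19, 50, 50, 30, 53, 72, 86, 92] (2 swaps)

After 3 passes: [19, 50, 50, 30, 53, 72, 86, 92]


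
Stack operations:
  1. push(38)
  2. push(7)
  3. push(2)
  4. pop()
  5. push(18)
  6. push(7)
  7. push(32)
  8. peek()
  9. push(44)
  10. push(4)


push(38) -> [38]
push(7) -> [38, 7]
push(2) -> [38, 7, 2]
pop()->2, [38, 7]
push(18) -> [38, 7, 18]
push(7) -> [38, 7, 18, 7]
push(32) -> [38, 7, 18, 7, 32]
peek()->32
push(44) -> [38, 7, 18, 7, 32, 44]
push(4) -> [38, 7, 18, 7, 32, 44, 4]

Final stack: [38, 7, 18, 7, 32, 44, 4]


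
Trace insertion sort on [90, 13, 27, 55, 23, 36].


Initial: [90, 13, 27, 55, 23, 36]
Insert 13: [13, 90, 27, 55, 23, 36]
Insert 27: [13, 27, 90, 55, 23, 36]
Insert 55: [13, 27, 55, 90, 23, 36]
Insert 23: [13, 23, 27, 55, 90, 36]
Insert 36: [13, 23, 27, 36, 55, 90]

Sorted: [13, 23, 27, 36, 55, 90]


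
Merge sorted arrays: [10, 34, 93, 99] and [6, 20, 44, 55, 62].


Take 6 from B
Take 10 from A
Take 20 from B
Take 34 from A
Take 44 from B
Take 55 from B
Take 62 from B

Merged: [6, 10, 20, 34, 44, 55, 62, 93, 99]


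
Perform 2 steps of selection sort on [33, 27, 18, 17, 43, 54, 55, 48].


Initial: [33, 27, 18, 17, 43, 54, 55, 48]
Step 1: min=17 at 3
  Swap: [17, 27, 18, 33, 43, 54, 55, 48]
Step 2: min=18 at 2
  Swap: [17, 18, 27, 33, 43, 54, 55, 48]

After 2 steps: [17, 18, 27, 33, 43, 54, 55, 48]


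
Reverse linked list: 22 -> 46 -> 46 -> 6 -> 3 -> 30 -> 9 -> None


Step 1: curr=22, set curr.next=prev(None) | reversed so far: 22
Step 2: curr=46, set curr.next=prev(22) | reversed so far: 46 -> 22
Step 3: curr=46, set curr.next=prev(46) | reversed so far: 46 -> 46 -> 22
Step 4: curr=6, set curr.next=prev(46) | reversed so far: 6 -> 46 -> 46 -> 22
Step 5: curr=3, set curr.next=prev(6) | reversed so far: 3 -> 6 -> 46 -> 46 -> 22
Step 6: curr=30, set curr.next=prev(3) | reversed so far: 30 -> 3 -> 6 -> 46 -> 46 -> 22
Step 7: curr=9, set curr.next=prev(30) | reversed so far: 9 -> 30 -> 3 -> 6 -> 46 -> 46 -> 22

9 -> 30 -> 3 -> 6 -> 46 -> 46 -> 22 -> None


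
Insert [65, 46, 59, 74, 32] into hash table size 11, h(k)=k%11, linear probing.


Insert 65: h=10 -> slot 10
Insert 46: h=2 -> slot 2
Insert 59: h=4 -> slot 4
Insert 74: h=8 -> slot 8
Insert 32: h=10, 1 probes -> slot 0

Table: [32, None, 46, None, 59, None, None, None, 74, None, 65]


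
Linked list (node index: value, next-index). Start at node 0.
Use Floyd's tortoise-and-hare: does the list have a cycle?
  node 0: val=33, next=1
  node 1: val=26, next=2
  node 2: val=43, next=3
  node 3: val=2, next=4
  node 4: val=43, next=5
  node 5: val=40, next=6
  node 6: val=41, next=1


Floyd's tortoise (slow, +1) and hare (fast, +2):
  init: slow=0, fast=0
  step 1: slow=1, fast=2
  step 2: slow=2, fast=4
  step 3: slow=3, fast=6
  step 4: slow=4, fast=2
  step 5: slow=5, fast=4
  step 6: slow=6, fast=6
  slow == fast at node 6: cycle detected

Cycle: yes


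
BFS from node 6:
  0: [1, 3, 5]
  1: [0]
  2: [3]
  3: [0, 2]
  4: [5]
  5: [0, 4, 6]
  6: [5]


Visit 6, enqueue [5]
Visit 5, enqueue [0, 4]
Visit 0, enqueue [1, 3]
Visit 4, enqueue []
Visit 1, enqueue []
Visit 3, enqueue [2]
Visit 2, enqueue []

BFS order: [6, 5, 0, 4, 1, 3, 2]


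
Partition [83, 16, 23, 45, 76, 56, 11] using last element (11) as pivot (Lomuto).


Pivot: 11
Place pivot at 0: [11, 16, 23, 45, 76, 56, 83]

Partitioned: [11, 16, 23, 45, 76, 56, 83]


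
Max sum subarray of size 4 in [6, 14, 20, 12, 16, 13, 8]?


[0:4]: 52
[1:5]: 62
[2:6]: 61
[3:7]: 49

Max: 62 at [1:5]


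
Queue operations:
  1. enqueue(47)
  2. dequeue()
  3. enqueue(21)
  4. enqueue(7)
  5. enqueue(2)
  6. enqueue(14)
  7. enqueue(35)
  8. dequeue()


enqueue(47) -> [47]
dequeue()->47, []
enqueue(21) -> [21]
enqueue(7) -> [21, 7]
enqueue(2) -> [21, 7, 2]
enqueue(14) -> [21, 7, 2, 14]
enqueue(35) -> [21, 7, 2, 14, 35]
dequeue()->21, [7, 2, 14, 35]

Final queue: [7, 2, 14, 35]


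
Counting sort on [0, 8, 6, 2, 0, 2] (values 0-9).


Input: [0, 8, 6, 2, 0, 2]
Counts: [2, 0, 2, 0, 0, 0, 1, 0, 1, 0]

Sorted: [0, 0, 2, 2, 6, 8]


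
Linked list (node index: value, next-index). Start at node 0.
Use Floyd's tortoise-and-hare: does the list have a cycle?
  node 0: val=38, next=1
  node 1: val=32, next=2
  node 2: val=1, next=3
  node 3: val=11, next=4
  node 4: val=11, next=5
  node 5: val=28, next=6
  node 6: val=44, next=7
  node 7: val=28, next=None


Floyd's tortoise (slow, +1) and hare (fast, +2):
  init: slow=0, fast=0
  step 1: slow=1, fast=2
  step 2: slow=2, fast=4
  step 3: slow=3, fast=6
  step 4: fast 6->7->None, no cycle

Cycle: no


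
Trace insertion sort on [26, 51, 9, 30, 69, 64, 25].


Initial: [26, 51, 9, 30, 69, 64, 25]
Insert 51: [26, 51, 9, 30, 69, 64, 25]
Insert 9: [9, 26, 51, 30, 69, 64, 25]
Insert 30: [9, 26, 30, 51, 69, 64, 25]
Insert 69: [9, 26, 30, 51, 69, 64, 25]
Insert 64: [9, 26, 30, 51, 64, 69, 25]
Insert 25: [9, 25, 26, 30, 51, 64, 69]

Sorted: [9, 25, 26, 30, 51, 64, 69]


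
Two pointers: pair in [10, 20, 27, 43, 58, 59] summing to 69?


lo=0(10)+hi=5(59)=69

Yes: 10+59=69


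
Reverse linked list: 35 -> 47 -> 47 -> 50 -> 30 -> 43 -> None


Step 1: curr=35, set curr.next=prev(None) | reversed so far: 35
Step 2: curr=47, set curr.next=prev(35) | reversed so far: 47 -> 35
Step 3: curr=47, set curr.next=prev(47) | reversed so far: 47 -> 47 -> 35
Step 4: curr=50, set curr.next=prev(47) | reversed so far: 50 -> 47 -> 47 -> 35
Step 5: curr=30, set curr.next=prev(50) | reversed so far: 30 -> 50 -> 47 -> 47 -> 35
Step 6: curr=43, set curr.next=prev(30) | reversed so far: 43 -> 30 -> 50 -> 47 -> 47 -> 35

43 -> 30 -> 50 -> 47 -> 47 -> 35 -> None


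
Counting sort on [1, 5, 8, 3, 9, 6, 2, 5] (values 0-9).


Input: [1, 5, 8, 3, 9, 6, 2, 5]
Counts: [0, 1, 1, 1, 0, 2, 1, 0, 1, 1]

Sorted: [1, 2, 3, 5, 5, 6, 8, 9]


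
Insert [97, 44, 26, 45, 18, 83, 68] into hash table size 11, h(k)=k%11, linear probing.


Insert 97: h=9 -> slot 9
Insert 44: h=0 -> slot 0
Insert 26: h=4 -> slot 4
Insert 45: h=1 -> slot 1
Insert 18: h=7 -> slot 7
Insert 83: h=6 -> slot 6
Insert 68: h=2 -> slot 2

Table: [44, 45, 68, None, 26, None, 83, 18, None, 97, None]


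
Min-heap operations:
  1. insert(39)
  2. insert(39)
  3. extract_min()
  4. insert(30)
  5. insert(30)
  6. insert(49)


insert(39) -> [39]
insert(39) -> [39, 39]
extract_min()->39, [39]
insert(30) -> [30, 39]
insert(30) -> [30, 39, 30]
insert(49) -> [30, 39, 30, 49]

Final heap: [30, 39, 30, 49]


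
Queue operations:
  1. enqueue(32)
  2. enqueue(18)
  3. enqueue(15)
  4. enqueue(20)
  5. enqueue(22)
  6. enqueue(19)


enqueue(32) -> [32]
enqueue(18) -> [32, 18]
enqueue(15) -> [32, 18, 15]
enqueue(20) -> [32, 18, 15, 20]
enqueue(22) -> [32, 18, 15, 20, 22]
enqueue(19) -> [32, 18, 15, 20, 22, 19]

Final queue: [32, 18, 15, 20, 22, 19]


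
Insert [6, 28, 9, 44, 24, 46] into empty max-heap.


Insert 6: [6]
Insert 28: [28, 6]
Insert 9: [28, 6, 9]
Insert 44: [44, 28, 9, 6]
Insert 24: [44, 28, 9, 6, 24]
Insert 46: [46, 28, 44, 6, 24, 9]

Final heap: [46, 28, 44, 6, 24, 9]


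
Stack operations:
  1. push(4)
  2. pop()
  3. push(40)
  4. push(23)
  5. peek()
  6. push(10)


push(4) -> [4]
pop()->4, []
push(40) -> [40]
push(23) -> [40, 23]
peek()->23
push(10) -> [40, 23, 10]

Final stack: [40, 23, 10]


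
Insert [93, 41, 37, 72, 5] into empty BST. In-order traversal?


Insert 93: root
Insert 41: L from 93
Insert 37: L from 93 -> L from 41
Insert 72: L from 93 -> R from 41
Insert 5: L from 93 -> L from 41 -> L from 37

In-order: [5, 37, 41, 72, 93]


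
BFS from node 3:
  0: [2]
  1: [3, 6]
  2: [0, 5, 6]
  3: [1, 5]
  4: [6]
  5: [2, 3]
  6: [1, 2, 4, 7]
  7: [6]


Visit 3, enqueue [1, 5]
Visit 1, enqueue [6]
Visit 5, enqueue [2]
Visit 6, enqueue [4, 7]
Visit 2, enqueue [0]
Visit 4, enqueue []
Visit 7, enqueue []
Visit 0, enqueue []

BFS order: [3, 1, 5, 6, 2, 4, 7, 0]


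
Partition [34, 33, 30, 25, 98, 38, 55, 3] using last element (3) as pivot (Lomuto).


Pivot: 3
Place pivot at 0: [3, 33, 30, 25, 98, 38, 55, 34]

Partitioned: [3, 33, 30, 25, 98, 38, 55, 34]


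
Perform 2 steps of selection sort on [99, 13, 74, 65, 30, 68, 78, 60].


Initial: [99, 13, 74, 65, 30, 68, 78, 60]
Step 1: min=13 at 1
  Swap: [13, 99, 74, 65, 30, 68, 78, 60]
Step 2: min=30 at 4
  Swap: [13, 30, 74, 65, 99, 68, 78, 60]

After 2 steps: [13, 30, 74, 65, 99, 68, 78, 60]


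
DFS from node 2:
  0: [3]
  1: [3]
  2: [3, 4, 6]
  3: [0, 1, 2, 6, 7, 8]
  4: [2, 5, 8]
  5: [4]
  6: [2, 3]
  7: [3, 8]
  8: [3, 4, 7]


Visit 2, push [6, 4, 3]
Visit 3, push [8, 7, 6, 1, 0]
Visit 0, push []
Visit 1, push []
Visit 6, push []
Visit 7, push [8]
Visit 8, push [4]
Visit 4, push [5]
Visit 5, push []

DFS order: [2, 3, 0, 1, 6, 7, 8, 4, 5]


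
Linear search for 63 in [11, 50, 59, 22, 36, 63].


i=0: 11!=63
i=1: 50!=63
i=2: 59!=63
i=3: 22!=63
i=4: 36!=63
i=5: 63==63 found!

Found at 5, 6 comps


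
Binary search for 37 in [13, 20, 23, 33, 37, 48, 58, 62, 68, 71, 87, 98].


Step 1: lo=0, hi=11, mid=5, val=48
Step 2: lo=0, hi=4, mid=2, val=23
Step 3: lo=3, hi=4, mid=3, val=33
Step 4: lo=4, hi=4, mid=4, val=37

Found at index 4


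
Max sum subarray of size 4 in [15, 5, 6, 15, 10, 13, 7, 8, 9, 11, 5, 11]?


[0:4]: 41
[1:5]: 36
[2:6]: 44
[3:7]: 45
[4:8]: 38
[5:9]: 37
[6:10]: 35
[7:11]: 33
[8:12]: 36

Max: 45 at [3:7]


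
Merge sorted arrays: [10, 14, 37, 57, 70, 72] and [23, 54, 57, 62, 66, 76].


Take 10 from A
Take 14 from A
Take 23 from B
Take 37 from A
Take 54 from B
Take 57 from A
Take 57 from B
Take 62 from B
Take 66 from B
Take 70 from A
Take 72 from A

Merged: [10, 14, 23, 37, 54, 57, 57, 62, 66, 70, 72, 76]


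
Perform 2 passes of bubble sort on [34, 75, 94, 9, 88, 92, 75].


Initial: [34, 75, 94, 9, 88, 92, 75]
Pass 1: [34, 75, 9, 88, 92, 75, 94] (4 swaps)
Pass 2: [34, 9, 75, 88, 75, 92, 94] (2 swaps)

After 2 passes: [34, 9, 75, 88, 75, 92, 94]


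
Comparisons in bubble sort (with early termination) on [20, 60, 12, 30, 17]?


Algorithm: bubble sort (with early termination)
Input: [20, 60, 12, 30, 17]
Sorted: [12, 17, 20, 30, 60]

10


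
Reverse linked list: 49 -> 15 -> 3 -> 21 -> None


Step 1: curr=49, set curr.next=prev(None) | reversed so far: 49
Step 2: curr=15, set curr.next=prev(49) | reversed so far: 15 -> 49
Step 3: curr=3, set curr.next=prev(15) | reversed so far: 3 -> 15 -> 49
Step 4: curr=21, set curr.next=prev(3) | reversed so far: 21 -> 3 -> 15 -> 49

21 -> 3 -> 15 -> 49 -> None


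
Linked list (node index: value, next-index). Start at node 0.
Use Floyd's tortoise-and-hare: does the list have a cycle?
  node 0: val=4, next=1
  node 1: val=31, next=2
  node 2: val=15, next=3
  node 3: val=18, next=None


Floyd's tortoise (slow, +1) and hare (fast, +2):
  init: slow=0, fast=0
  step 1: slow=1, fast=2
  step 2: fast 2->3->None, no cycle

Cycle: no


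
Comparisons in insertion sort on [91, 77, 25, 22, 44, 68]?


Algorithm: insertion sort
Input: [91, 77, 25, 22, 44, 68]
Sorted: [22, 25, 44, 68, 77, 91]

12


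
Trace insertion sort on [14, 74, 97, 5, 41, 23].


Initial: [14, 74, 97, 5, 41, 23]
Insert 74: [14, 74, 97, 5, 41, 23]
Insert 97: [14, 74, 97, 5, 41, 23]
Insert 5: [5, 14, 74, 97, 41, 23]
Insert 41: [5, 14, 41, 74, 97, 23]
Insert 23: [5, 14, 23, 41, 74, 97]

Sorted: [5, 14, 23, 41, 74, 97]


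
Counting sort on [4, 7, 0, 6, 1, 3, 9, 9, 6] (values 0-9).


Input: [4, 7, 0, 6, 1, 3, 9, 9, 6]
Counts: [1, 1, 0, 1, 1, 0, 2, 1, 0, 2]

Sorted: [0, 1, 3, 4, 6, 6, 7, 9, 9]


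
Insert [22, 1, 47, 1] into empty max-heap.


Insert 22: [22]
Insert 1: [22, 1]
Insert 47: [47, 1, 22]
Insert 1: [47, 1, 22, 1]

Final heap: [47, 1, 22, 1]


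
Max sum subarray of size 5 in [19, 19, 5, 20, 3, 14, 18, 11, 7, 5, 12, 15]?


[0:5]: 66
[1:6]: 61
[2:7]: 60
[3:8]: 66
[4:9]: 53
[5:10]: 55
[6:11]: 53
[7:12]: 50

Max: 66 at [0:5]


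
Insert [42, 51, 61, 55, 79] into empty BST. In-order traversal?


Insert 42: root
Insert 51: R from 42
Insert 61: R from 42 -> R from 51
Insert 55: R from 42 -> R from 51 -> L from 61
Insert 79: R from 42 -> R from 51 -> R from 61

In-order: [42, 51, 55, 61, 79]


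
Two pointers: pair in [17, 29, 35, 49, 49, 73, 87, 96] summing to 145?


lo=0(17)+hi=7(96)=113
lo=1(29)+hi=7(96)=125
lo=2(35)+hi=7(96)=131
lo=3(49)+hi=7(96)=145

Yes: 49+96=145


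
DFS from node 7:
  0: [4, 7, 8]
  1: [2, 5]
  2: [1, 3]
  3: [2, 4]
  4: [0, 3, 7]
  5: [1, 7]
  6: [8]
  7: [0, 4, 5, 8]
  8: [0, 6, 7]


Visit 7, push [8, 5, 4, 0]
Visit 0, push [8, 4]
Visit 4, push [3]
Visit 3, push [2]
Visit 2, push [1]
Visit 1, push [5]
Visit 5, push []
Visit 8, push [6]
Visit 6, push []

DFS order: [7, 0, 4, 3, 2, 1, 5, 8, 6]


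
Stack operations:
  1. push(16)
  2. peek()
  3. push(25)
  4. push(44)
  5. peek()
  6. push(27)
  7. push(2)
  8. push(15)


push(16) -> [16]
peek()->16
push(25) -> [16, 25]
push(44) -> [16, 25, 44]
peek()->44
push(27) -> [16, 25, 44, 27]
push(2) -> [16, 25, 44, 27, 2]
push(15) -> [16, 25, 44, 27, 2, 15]

Final stack: [16, 25, 44, 27, 2, 15]


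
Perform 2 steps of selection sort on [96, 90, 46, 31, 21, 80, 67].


Initial: [96, 90, 46, 31, 21, 80, 67]
Step 1: min=21 at 4
  Swap: [21, 90, 46, 31, 96, 80, 67]
Step 2: min=31 at 3
  Swap: [21, 31, 46, 90, 96, 80, 67]

After 2 steps: [21, 31, 46, 90, 96, 80, 67]


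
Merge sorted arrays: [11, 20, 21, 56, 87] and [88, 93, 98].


Take 11 from A
Take 20 from A
Take 21 from A
Take 56 from A
Take 87 from A

Merged: [11, 20, 21, 56, 87, 88, 93, 98]


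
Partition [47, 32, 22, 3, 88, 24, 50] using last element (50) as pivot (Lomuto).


Pivot: 50
  47 <= 50: advance i (no swap)
  32 <= 50: advance i (no swap)
  22 <= 50: advance i (no swap)
  3 <= 50: advance i (no swap)
  24 <= 50: swap -> [47, 32, 22, 3, 24, 88, 50]
Place pivot at 5: [47, 32, 22, 3, 24, 50, 88]

Partitioned: [47, 32, 22, 3, 24, 50, 88]


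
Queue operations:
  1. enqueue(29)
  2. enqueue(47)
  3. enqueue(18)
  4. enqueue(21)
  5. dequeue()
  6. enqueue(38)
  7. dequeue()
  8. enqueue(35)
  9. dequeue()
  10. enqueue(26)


enqueue(29) -> [29]
enqueue(47) -> [29, 47]
enqueue(18) -> [29, 47, 18]
enqueue(21) -> [29, 47, 18, 21]
dequeue()->29, [47, 18, 21]
enqueue(38) -> [47, 18, 21, 38]
dequeue()->47, [18, 21, 38]
enqueue(35) -> [18, 21, 38, 35]
dequeue()->18, [21, 38, 35]
enqueue(26) -> [21, 38, 35, 26]

Final queue: [21, 38, 35, 26]


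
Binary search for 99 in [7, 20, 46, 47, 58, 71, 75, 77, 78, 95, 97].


Step 1: lo=0, hi=10, mid=5, val=71
Step 2: lo=6, hi=10, mid=8, val=78
Step 3: lo=9, hi=10, mid=9, val=95
Step 4: lo=10, hi=10, mid=10, val=97

Not found


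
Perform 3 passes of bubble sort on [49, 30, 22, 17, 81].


Initial: [49, 30, 22, 17, 81]
Pass 1: [30, 22, 17, 49, 81] (3 swaps)
Pass 2: [22, 17, 30, 49, 81] (2 swaps)
Pass 3: [17, 22, 30, 49, 81] (1 swaps)

After 3 passes: [17, 22, 30, 49, 81]


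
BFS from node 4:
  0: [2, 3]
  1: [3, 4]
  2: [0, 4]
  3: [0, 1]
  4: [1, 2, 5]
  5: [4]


Visit 4, enqueue [1, 2, 5]
Visit 1, enqueue [3]
Visit 2, enqueue [0]
Visit 5, enqueue []
Visit 3, enqueue []
Visit 0, enqueue []

BFS order: [4, 1, 2, 5, 3, 0]


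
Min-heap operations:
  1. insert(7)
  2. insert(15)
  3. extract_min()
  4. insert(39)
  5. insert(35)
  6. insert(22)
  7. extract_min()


insert(7) -> [7]
insert(15) -> [7, 15]
extract_min()->7, [15]
insert(39) -> [15, 39]
insert(35) -> [15, 39, 35]
insert(22) -> [15, 22, 35, 39]
extract_min()->15, [22, 39, 35]

Final heap: [22, 39, 35]


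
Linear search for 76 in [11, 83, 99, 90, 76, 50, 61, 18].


i=0: 11!=76
i=1: 83!=76
i=2: 99!=76
i=3: 90!=76
i=4: 76==76 found!

Found at 4, 5 comps


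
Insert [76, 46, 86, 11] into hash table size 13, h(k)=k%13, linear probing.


Insert 76: h=11 -> slot 11
Insert 46: h=7 -> slot 7
Insert 86: h=8 -> slot 8
Insert 11: h=11, 1 probes -> slot 12

Table: [None, None, None, None, None, None, None, 46, 86, None, None, 76, 11]


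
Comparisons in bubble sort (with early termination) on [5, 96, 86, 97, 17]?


Algorithm: bubble sort (with early termination)
Input: [5, 96, 86, 97, 17]
Sorted: [5, 17, 86, 96, 97]

10


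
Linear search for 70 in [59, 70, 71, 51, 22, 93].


i=0: 59!=70
i=1: 70==70 found!

Found at 1, 2 comps


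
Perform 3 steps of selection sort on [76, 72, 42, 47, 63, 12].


Initial: [76, 72, 42, 47, 63, 12]
Step 1: min=12 at 5
  Swap: [12, 72, 42, 47, 63, 76]
Step 2: min=42 at 2
  Swap: [12, 42, 72, 47, 63, 76]
Step 3: min=47 at 3
  Swap: [12, 42, 47, 72, 63, 76]

After 3 steps: [12, 42, 47, 72, 63, 76]


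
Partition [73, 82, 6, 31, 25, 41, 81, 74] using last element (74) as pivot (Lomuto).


Pivot: 74
  73 <= 74: advance i (no swap)
  6 <= 74: swap -> [73, 6, 82, 31, 25, 41, 81, 74]
  31 <= 74: swap -> [73, 6, 31, 82, 25, 41, 81, 74]
  25 <= 74: swap -> [73, 6, 31, 25, 82, 41, 81, 74]
  41 <= 74: swap -> [73, 6, 31, 25, 41, 82, 81, 74]
Place pivot at 5: [73, 6, 31, 25, 41, 74, 81, 82]

Partitioned: [73, 6, 31, 25, 41, 74, 81, 82]
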